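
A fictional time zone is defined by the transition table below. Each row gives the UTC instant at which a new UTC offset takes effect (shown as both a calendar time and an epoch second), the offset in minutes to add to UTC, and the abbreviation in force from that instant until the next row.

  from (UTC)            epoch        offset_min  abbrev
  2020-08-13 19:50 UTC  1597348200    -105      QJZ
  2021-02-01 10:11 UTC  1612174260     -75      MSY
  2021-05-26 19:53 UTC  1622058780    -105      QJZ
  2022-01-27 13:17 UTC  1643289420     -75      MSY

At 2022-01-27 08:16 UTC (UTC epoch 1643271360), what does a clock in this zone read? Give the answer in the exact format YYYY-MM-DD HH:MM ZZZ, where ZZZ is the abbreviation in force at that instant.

Query: 2022-01-27 08:16 UTC
Rule 3/4 (QJZ, -01:45): 2021-05-26 19:53 UTC ≤ query < 2022-01-27 13:17 UTC
8·60 + 16 - 105 = 391 min
391 = 0·1440 + 391; 391 = 6·60 + 31 → 06:31, same day
→ 2022-01-27 06:31 QJZ

2022-01-27 06:31 QJZ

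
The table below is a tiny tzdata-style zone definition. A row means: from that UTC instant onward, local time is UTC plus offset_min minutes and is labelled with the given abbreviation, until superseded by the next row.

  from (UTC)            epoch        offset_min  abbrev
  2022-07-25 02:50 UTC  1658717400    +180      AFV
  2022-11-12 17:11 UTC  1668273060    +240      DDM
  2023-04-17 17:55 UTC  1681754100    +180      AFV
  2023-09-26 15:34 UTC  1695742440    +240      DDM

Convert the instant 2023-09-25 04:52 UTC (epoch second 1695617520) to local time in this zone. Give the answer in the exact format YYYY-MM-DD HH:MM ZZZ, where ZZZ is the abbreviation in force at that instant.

Query: 2023-09-25 04:52 UTC
Rule 3/4 (AFV, +03:00): 2023-04-17 17:55 UTC ≤ query < 2023-09-26 15:34 UTC
4·60 + 52 + 180 = 472 min
472 = 0·1440 + 472; 472 = 7·60 + 52 → 07:52, same day
→ 2023-09-25 07:52 AFV

2023-09-25 07:52 AFV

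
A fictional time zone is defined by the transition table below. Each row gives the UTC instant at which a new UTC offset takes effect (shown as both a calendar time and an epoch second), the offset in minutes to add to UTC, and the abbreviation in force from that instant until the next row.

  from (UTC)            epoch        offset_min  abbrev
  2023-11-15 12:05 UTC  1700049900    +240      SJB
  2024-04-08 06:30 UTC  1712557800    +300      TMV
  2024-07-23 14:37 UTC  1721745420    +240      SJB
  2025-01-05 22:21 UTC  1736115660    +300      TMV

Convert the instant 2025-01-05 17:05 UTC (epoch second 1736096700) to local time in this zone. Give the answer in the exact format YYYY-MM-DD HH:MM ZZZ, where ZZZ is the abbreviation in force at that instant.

2025-01-05 21:05 SJB

Query: 2025-01-05 17:05 UTC
Rule 3/4 (SJB, +04:00): 2024-07-23 14:37 UTC ≤ query < 2025-01-05 22:21 UTC
17·60 + 5 + 240 = 1265 min
1265 = 0·1440 + 1265; 1265 = 21·60 + 5 → 21:05, same day
→ 2025-01-05 21:05 SJB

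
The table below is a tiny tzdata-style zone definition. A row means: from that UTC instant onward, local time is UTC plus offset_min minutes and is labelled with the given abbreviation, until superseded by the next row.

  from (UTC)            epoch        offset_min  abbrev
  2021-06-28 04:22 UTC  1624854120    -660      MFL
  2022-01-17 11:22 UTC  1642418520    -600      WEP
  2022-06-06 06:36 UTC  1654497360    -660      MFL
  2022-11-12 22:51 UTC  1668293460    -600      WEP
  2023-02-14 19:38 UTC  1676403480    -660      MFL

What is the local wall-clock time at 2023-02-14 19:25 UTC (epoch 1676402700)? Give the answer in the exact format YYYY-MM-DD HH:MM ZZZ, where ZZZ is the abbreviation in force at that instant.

2023-02-14 09:25 WEP

Query: 2023-02-14 19:25 UTC
Rule 4/5 (WEP, -10:00): 2022-11-12 22:51 UTC ≤ query < 2023-02-14 19:38 UTC
19·60 + 25 - 600 = 565 min
565 = 0·1440 + 565; 565 = 9·60 + 25 → 09:25, same day
→ 2023-02-14 09:25 WEP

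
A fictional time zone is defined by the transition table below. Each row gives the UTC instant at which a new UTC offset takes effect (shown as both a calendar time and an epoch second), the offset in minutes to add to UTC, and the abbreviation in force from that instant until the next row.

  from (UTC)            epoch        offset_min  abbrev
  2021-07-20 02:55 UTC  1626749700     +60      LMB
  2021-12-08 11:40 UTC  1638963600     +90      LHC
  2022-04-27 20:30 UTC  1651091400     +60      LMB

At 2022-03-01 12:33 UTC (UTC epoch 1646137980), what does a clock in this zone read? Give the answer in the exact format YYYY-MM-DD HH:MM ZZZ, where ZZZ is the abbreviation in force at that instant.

2022-03-01 14:03 LHC

Query: 2022-03-01 12:33 UTC
Rule 2/3 (LHC, +01:30): 2021-12-08 11:40 UTC ≤ query < 2022-04-27 20:30 UTC
12·60 + 33 + 90 = 843 min
843 = 0·1440 + 843; 843 = 14·60 + 3 → 14:03, same day
→ 2022-03-01 14:03 LHC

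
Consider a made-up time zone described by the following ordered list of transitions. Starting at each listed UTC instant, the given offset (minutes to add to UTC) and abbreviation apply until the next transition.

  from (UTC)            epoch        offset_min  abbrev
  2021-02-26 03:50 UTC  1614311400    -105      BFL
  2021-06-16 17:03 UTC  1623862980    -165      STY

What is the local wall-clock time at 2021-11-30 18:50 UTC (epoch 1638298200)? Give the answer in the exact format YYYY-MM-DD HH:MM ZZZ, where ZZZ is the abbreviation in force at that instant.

2021-11-30 16:05 STY

Query: 2021-11-30 18:50 UTC
Rule 2/2 (STY, -02:45): 2021-06-16 17:03 UTC ≤ query < +∞
18·60 + 50 - 165 = 965 min
965 = 0·1440 + 965; 965 = 16·60 + 5 → 16:05, same day
→ 2021-11-30 16:05 STY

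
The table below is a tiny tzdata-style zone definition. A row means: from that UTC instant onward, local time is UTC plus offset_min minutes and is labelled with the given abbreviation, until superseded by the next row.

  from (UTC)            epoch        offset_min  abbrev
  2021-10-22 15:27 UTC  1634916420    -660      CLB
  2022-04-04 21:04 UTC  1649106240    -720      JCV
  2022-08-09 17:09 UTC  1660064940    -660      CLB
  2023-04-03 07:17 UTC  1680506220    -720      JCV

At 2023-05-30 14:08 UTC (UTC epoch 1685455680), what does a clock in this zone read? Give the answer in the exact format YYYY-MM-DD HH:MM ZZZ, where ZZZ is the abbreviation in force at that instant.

Query: 2023-05-30 14:08 UTC
Rule 4/4 (JCV, -12:00): 2023-04-03 07:17 UTC ≤ query < +∞
14·60 + 8 - 720 = 128 min
128 = 0·1440 + 128; 128 = 2·60 + 8 → 02:08, same day
→ 2023-05-30 02:08 JCV

2023-05-30 02:08 JCV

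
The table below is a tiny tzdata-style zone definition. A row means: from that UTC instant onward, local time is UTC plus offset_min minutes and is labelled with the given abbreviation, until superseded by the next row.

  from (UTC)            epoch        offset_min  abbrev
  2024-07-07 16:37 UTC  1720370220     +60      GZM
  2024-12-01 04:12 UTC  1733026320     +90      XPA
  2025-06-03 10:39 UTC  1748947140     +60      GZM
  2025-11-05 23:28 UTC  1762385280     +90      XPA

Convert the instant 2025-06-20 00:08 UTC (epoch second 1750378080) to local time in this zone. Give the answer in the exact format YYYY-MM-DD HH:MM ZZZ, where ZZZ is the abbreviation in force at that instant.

Query: 2025-06-20 00:08 UTC
Rule 3/4 (GZM, +01:00): 2025-06-03 10:39 UTC ≤ query < 2025-11-05 23:28 UTC
0·60 + 8 + 60 = 68 min
68 = 0·1440 + 68; 68 = 1·60 + 8 → 01:08, same day
→ 2025-06-20 01:08 GZM

2025-06-20 01:08 GZM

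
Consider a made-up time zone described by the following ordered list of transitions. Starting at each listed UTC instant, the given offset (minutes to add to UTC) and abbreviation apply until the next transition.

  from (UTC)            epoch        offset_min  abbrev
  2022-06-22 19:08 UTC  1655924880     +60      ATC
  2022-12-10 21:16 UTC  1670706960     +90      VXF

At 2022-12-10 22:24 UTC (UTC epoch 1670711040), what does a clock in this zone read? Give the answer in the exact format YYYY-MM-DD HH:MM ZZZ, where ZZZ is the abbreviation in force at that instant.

Query: 2022-12-10 22:24 UTC
Rule 2/2 (VXF, +01:30): 2022-12-10 21:16 UTC ≤ query < +∞
22·60 + 24 + 90 = 1434 min
1434 = 0·1440 + 1434; 1434 = 23·60 + 54 → 23:54, same day
→ 2022-12-10 23:54 VXF

2022-12-10 23:54 VXF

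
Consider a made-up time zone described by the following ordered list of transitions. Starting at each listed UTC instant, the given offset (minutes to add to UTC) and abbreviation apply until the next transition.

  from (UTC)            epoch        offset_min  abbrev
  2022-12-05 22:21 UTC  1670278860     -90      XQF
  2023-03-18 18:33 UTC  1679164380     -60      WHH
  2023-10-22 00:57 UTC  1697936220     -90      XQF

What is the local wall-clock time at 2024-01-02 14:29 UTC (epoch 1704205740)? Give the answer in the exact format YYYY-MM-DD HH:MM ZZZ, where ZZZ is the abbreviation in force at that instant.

Query: 2024-01-02 14:29 UTC
Rule 3/3 (XQF, -01:30): 2023-10-22 00:57 UTC ≤ query < +∞
14·60 + 29 - 90 = 779 min
779 = 0·1440 + 779; 779 = 12·60 + 59 → 12:59, same day
→ 2024-01-02 12:59 XQF

2024-01-02 12:59 XQF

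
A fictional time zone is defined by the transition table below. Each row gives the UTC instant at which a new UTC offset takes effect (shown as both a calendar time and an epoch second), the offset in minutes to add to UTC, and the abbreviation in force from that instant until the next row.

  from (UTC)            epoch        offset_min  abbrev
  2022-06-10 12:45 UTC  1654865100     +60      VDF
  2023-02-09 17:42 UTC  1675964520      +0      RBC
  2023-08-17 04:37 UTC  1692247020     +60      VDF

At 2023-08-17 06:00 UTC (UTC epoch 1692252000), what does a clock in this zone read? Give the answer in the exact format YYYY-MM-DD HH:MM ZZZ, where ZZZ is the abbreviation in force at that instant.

2023-08-17 07:00 VDF

Query: 2023-08-17 06:00 UTC
Rule 3/3 (VDF, +01:00): 2023-08-17 04:37 UTC ≤ query < +∞
6·60 + 0 + 60 = 420 min
420 = 0·1440 + 420; 420 = 7·60 + 0 → 07:00, same day
→ 2023-08-17 07:00 VDF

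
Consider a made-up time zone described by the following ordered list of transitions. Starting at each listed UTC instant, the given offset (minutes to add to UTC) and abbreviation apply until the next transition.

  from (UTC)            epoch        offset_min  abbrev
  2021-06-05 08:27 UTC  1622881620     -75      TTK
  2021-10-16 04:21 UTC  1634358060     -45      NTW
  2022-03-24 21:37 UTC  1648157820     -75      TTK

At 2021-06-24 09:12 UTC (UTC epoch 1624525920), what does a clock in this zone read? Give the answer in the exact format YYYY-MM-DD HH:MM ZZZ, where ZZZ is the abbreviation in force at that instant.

Query: 2021-06-24 09:12 UTC
Rule 1/3 (TTK, -01:15): 2021-06-05 08:27 UTC ≤ query < 2021-10-16 04:21 UTC
9·60 + 12 - 75 = 477 min
477 = 0·1440 + 477; 477 = 7·60 + 57 → 07:57, same day
→ 2021-06-24 07:57 TTK

2021-06-24 07:57 TTK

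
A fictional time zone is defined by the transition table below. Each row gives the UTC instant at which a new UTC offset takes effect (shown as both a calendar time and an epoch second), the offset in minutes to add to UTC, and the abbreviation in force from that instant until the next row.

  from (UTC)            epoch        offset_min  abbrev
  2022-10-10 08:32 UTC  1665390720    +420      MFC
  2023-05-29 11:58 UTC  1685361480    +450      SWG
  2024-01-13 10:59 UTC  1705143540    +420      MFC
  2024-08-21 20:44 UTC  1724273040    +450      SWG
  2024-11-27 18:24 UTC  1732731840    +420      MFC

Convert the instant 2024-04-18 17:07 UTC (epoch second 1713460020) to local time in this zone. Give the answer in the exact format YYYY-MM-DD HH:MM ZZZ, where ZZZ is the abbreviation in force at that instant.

Query: 2024-04-18 17:07 UTC
Rule 3/5 (MFC, +07:00): 2024-01-13 10:59 UTC ≤ query < 2024-08-21 20:44 UTC
17·60 + 7 + 420 = 1447 min
1447 = 1·1440 + 7; 7 = 0·60 + 7 → 00:07, 2024-04-18 + 1 day = 2024-04-19
→ 2024-04-19 00:07 MFC

2024-04-19 00:07 MFC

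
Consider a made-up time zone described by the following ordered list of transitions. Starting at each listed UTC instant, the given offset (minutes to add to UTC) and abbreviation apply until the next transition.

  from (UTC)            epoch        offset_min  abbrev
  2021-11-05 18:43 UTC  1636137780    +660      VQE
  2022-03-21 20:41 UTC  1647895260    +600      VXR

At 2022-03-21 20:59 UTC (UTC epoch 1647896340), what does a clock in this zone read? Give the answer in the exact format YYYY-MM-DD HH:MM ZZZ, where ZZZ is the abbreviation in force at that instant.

2022-03-22 06:59 VXR

Query: 2022-03-21 20:59 UTC
Rule 2/2 (VXR, +10:00): 2022-03-21 20:41 UTC ≤ query < +∞
20·60 + 59 + 600 = 1859 min
1859 = 1·1440 + 419; 419 = 6·60 + 59 → 06:59, 2022-03-21 + 1 day = 2022-03-22
→ 2022-03-22 06:59 VXR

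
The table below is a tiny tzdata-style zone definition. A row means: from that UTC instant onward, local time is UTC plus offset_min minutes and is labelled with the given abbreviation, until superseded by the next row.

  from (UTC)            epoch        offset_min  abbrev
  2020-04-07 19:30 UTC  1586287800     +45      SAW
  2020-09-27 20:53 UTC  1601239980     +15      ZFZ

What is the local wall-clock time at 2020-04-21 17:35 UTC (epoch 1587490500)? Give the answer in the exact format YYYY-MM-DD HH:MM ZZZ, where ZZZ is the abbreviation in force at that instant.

Query: 2020-04-21 17:35 UTC
Rule 1/2 (SAW, +00:45): 2020-04-07 19:30 UTC ≤ query < 2020-09-27 20:53 UTC
17·60 + 35 + 45 = 1100 min
1100 = 0·1440 + 1100; 1100 = 18·60 + 20 → 18:20, same day
→ 2020-04-21 18:20 SAW

2020-04-21 18:20 SAW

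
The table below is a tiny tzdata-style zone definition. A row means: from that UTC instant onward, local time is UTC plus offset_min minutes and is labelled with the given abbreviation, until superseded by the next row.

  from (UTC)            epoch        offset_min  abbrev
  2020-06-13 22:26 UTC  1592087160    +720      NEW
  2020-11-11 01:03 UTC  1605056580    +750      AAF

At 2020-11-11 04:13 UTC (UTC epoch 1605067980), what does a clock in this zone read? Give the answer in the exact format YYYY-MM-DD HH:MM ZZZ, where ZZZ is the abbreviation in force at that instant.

2020-11-11 16:43 AAF

Query: 2020-11-11 04:13 UTC
Rule 2/2 (AAF, +12:30): 2020-11-11 01:03 UTC ≤ query < +∞
4·60 + 13 + 750 = 1003 min
1003 = 0·1440 + 1003; 1003 = 16·60 + 43 → 16:43, same day
→ 2020-11-11 16:43 AAF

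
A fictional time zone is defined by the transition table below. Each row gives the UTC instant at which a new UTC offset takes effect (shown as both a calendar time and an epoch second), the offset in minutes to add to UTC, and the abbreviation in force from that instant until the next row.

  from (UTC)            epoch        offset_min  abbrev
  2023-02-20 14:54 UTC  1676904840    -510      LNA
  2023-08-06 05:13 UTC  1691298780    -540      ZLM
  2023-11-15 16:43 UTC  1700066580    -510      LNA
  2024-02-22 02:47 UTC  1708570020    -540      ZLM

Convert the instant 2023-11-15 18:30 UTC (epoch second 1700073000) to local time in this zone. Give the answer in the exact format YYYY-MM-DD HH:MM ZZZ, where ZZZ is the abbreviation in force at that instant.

Query: 2023-11-15 18:30 UTC
Rule 3/4 (LNA, -08:30): 2023-11-15 16:43 UTC ≤ query < 2024-02-22 02:47 UTC
18·60 + 30 - 510 = 600 min
600 = 0·1440 + 600; 600 = 10·60 + 0 → 10:00, same day
→ 2023-11-15 10:00 LNA

2023-11-15 10:00 LNA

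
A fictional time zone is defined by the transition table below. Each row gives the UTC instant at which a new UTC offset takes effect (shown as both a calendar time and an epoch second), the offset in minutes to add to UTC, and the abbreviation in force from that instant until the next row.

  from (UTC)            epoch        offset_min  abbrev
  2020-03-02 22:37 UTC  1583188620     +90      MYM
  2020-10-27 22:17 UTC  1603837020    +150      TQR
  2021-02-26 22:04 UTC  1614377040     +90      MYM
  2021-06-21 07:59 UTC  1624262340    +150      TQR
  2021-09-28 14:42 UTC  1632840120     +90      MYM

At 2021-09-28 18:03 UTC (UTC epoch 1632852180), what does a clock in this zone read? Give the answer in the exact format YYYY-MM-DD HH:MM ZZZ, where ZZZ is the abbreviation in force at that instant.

Query: 2021-09-28 18:03 UTC
Rule 5/5 (MYM, +01:30): 2021-09-28 14:42 UTC ≤ query < +∞
18·60 + 3 + 90 = 1173 min
1173 = 0·1440 + 1173; 1173 = 19·60 + 33 → 19:33, same day
→ 2021-09-28 19:33 MYM

2021-09-28 19:33 MYM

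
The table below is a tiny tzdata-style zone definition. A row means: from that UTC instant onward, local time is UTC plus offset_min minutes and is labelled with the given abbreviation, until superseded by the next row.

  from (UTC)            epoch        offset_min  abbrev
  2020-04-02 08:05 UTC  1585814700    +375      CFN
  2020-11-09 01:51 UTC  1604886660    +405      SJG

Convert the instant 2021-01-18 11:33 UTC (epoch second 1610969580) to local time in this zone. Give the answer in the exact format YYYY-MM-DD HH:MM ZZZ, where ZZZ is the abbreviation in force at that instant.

Query: 2021-01-18 11:33 UTC
Rule 2/2 (SJG, +06:45): 2020-11-09 01:51 UTC ≤ query < +∞
11·60 + 33 + 405 = 1098 min
1098 = 0·1440 + 1098; 1098 = 18·60 + 18 → 18:18, same day
→ 2021-01-18 18:18 SJG

2021-01-18 18:18 SJG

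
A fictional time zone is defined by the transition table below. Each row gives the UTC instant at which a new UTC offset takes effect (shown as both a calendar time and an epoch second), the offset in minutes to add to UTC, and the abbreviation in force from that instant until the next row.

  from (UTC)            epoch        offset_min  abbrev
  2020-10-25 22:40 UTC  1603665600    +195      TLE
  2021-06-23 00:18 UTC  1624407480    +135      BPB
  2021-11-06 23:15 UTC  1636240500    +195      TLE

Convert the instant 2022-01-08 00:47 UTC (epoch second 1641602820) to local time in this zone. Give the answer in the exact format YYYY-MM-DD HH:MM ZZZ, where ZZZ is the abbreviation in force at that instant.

Query: 2022-01-08 00:47 UTC
Rule 3/3 (TLE, +03:15): 2021-11-06 23:15 UTC ≤ query < +∞
0·60 + 47 + 195 = 242 min
242 = 0·1440 + 242; 242 = 4·60 + 2 → 04:02, same day
→ 2022-01-08 04:02 TLE

2022-01-08 04:02 TLE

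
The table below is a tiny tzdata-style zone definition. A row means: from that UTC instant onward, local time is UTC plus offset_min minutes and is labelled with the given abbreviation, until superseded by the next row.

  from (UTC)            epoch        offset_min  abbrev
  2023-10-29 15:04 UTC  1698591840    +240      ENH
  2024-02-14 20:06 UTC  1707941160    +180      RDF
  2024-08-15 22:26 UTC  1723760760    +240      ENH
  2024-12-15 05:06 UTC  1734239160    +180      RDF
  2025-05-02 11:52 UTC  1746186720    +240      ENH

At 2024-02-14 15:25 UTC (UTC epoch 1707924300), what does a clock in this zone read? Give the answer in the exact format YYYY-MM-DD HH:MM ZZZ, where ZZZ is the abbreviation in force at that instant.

Query: 2024-02-14 15:25 UTC
Rule 1/5 (ENH, +04:00): 2023-10-29 15:04 UTC ≤ query < 2024-02-14 20:06 UTC
15·60 + 25 + 240 = 1165 min
1165 = 0·1440 + 1165; 1165 = 19·60 + 25 → 19:25, same day
→ 2024-02-14 19:25 ENH

2024-02-14 19:25 ENH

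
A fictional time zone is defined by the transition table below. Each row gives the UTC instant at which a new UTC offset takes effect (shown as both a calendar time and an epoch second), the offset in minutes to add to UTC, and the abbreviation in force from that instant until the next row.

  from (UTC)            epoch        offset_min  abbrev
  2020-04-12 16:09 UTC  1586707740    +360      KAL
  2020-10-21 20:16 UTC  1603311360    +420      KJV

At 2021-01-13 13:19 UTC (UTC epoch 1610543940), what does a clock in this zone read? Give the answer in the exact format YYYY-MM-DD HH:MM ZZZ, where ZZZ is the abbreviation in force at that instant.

2021-01-13 20:19 KJV

Query: 2021-01-13 13:19 UTC
Rule 2/2 (KJV, +07:00): 2020-10-21 20:16 UTC ≤ query < +∞
13·60 + 19 + 420 = 1219 min
1219 = 0·1440 + 1219; 1219 = 20·60 + 19 → 20:19, same day
→ 2021-01-13 20:19 KJV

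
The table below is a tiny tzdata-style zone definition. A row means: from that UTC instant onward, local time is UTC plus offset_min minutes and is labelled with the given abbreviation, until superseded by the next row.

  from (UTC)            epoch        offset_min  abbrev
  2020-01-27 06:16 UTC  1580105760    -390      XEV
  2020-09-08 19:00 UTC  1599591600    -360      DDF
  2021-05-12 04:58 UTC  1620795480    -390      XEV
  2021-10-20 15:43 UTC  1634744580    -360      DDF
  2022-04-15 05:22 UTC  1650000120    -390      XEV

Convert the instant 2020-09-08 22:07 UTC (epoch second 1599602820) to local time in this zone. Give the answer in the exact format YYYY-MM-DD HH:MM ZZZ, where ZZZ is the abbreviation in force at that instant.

2020-09-08 16:07 DDF

Query: 2020-09-08 22:07 UTC
Rule 2/5 (DDF, -06:00): 2020-09-08 19:00 UTC ≤ query < 2021-05-12 04:58 UTC
22·60 + 7 - 360 = 967 min
967 = 0·1440 + 967; 967 = 16·60 + 7 → 16:07, same day
→ 2020-09-08 16:07 DDF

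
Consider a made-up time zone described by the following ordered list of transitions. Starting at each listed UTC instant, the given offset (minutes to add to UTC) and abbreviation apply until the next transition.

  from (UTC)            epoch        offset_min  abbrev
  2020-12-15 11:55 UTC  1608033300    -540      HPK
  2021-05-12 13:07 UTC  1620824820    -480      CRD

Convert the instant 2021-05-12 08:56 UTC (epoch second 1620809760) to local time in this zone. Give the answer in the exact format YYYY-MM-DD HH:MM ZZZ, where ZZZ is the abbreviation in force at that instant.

Query: 2021-05-12 08:56 UTC
Rule 1/2 (HPK, -09:00): 2020-12-15 11:55 UTC ≤ query < 2021-05-12 13:07 UTC
8·60 + 56 - 540 = -4 min
-4 = -1·1440 + 1436; 1436 = 23·60 + 56 → 23:56, 2021-05-12 - 1 day = 2021-05-11
→ 2021-05-11 23:56 HPK

2021-05-11 23:56 HPK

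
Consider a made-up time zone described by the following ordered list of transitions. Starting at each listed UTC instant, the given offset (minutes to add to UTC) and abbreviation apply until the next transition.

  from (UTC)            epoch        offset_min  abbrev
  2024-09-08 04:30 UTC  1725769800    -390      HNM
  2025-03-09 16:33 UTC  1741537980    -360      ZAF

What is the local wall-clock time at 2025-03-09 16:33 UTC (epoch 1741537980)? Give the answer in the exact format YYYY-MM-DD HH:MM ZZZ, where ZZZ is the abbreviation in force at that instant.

2025-03-09 10:33 ZAF

Query: 2025-03-09 16:33 UTC
Rule 2/2 (ZAF, -06:00): 2025-03-09 16:33 UTC ≤ query < +∞
16·60 + 33 - 360 = 633 min
633 = 0·1440 + 633; 633 = 10·60 + 33 → 10:33, same day
→ 2025-03-09 10:33 ZAF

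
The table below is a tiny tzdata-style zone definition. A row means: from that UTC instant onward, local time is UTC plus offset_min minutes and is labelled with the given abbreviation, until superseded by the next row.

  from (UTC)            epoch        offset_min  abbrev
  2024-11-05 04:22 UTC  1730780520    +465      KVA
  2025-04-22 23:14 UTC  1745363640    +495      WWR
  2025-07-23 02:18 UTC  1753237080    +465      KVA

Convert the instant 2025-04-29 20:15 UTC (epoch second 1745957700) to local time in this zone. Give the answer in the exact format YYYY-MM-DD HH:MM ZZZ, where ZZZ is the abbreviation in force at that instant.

Query: 2025-04-29 20:15 UTC
Rule 2/3 (WWR, +08:15): 2025-04-22 23:14 UTC ≤ query < 2025-07-23 02:18 UTC
20·60 + 15 + 495 = 1710 min
1710 = 1·1440 + 270; 270 = 4·60 + 30 → 04:30, 2025-04-29 + 1 day = 2025-04-30
→ 2025-04-30 04:30 WWR

2025-04-30 04:30 WWR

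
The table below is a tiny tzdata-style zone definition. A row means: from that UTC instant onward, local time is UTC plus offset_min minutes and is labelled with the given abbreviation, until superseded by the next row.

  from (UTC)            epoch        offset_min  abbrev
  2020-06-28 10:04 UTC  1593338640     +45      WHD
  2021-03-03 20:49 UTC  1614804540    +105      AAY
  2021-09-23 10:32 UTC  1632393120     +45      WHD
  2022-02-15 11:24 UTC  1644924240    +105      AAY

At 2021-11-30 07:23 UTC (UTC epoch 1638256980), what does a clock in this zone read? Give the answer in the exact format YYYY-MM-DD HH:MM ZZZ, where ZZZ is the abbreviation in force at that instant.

Query: 2021-11-30 07:23 UTC
Rule 3/4 (WHD, +00:45): 2021-09-23 10:32 UTC ≤ query < 2022-02-15 11:24 UTC
7·60 + 23 + 45 = 488 min
488 = 0·1440 + 488; 488 = 8·60 + 8 → 08:08, same day
→ 2021-11-30 08:08 WHD

2021-11-30 08:08 WHD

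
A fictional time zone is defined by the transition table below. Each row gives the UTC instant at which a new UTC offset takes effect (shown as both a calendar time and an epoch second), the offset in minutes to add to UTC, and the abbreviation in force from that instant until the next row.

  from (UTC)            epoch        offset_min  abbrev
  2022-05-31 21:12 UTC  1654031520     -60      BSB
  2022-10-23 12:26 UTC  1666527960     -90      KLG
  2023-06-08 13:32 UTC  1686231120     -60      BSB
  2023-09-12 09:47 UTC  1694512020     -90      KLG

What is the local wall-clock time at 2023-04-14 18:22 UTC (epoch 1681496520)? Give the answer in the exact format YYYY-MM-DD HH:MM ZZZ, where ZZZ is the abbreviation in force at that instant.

2023-04-14 16:52 KLG

Query: 2023-04-14 18:22 UTC
Rule 2/4 (KLG, -01:30): 2022-10-23 12:26 UTC ≤ query < 2023-06-08 13:32 UTC
18·60 + 22 - 90 = 1012 min
1012 = 0·1440 + 1012; 1012 = 16·60 + 52 → 16:52, same day
→ 2023-04-14 16:52 KLG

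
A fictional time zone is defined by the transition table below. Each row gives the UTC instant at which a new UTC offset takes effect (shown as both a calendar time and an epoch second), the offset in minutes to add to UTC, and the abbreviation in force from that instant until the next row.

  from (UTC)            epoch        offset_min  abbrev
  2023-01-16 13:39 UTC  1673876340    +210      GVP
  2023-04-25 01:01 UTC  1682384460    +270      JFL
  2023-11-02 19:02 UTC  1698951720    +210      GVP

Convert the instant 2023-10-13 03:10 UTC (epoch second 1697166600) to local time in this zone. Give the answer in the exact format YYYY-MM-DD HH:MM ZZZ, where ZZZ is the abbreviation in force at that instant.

Query: 2023-10-13 03:10 UTC
Rule 2/3 (JFL, +04:30): 2023-04-25 01:01 UTC ≤ query < 2023-11-02 19:02 UTC
3·60 + 10 + 270 = 460 min
460 = 0·1440 + 460; 460 = 7·60 + 40 → 07:40, same day
→ 2023-10-13 07:40 JFL

2023-10-13 07:40 JFL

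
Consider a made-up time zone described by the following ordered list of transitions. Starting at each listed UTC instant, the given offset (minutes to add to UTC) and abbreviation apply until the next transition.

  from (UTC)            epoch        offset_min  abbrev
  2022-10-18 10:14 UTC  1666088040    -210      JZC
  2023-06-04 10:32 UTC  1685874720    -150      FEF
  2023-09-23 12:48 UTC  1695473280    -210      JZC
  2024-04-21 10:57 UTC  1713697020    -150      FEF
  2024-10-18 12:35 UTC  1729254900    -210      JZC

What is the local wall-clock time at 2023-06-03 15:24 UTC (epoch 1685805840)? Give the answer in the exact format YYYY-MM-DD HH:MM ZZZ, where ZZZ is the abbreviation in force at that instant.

2023-06-03 11:54 JZC

Query: 2023-06-03 15:24 UTC
Rule 1/5 (JZC, -03:30): 2022-10-18 10:14 UTC ≤ query < 2023-06-04 10:32 UTC
15·60 + 24 - 210 = 714 min
714 = 0·1440 + 714; 714 = 11·60 + 54 → 11:54, same day
→ 2023-06-03 11:54 JZC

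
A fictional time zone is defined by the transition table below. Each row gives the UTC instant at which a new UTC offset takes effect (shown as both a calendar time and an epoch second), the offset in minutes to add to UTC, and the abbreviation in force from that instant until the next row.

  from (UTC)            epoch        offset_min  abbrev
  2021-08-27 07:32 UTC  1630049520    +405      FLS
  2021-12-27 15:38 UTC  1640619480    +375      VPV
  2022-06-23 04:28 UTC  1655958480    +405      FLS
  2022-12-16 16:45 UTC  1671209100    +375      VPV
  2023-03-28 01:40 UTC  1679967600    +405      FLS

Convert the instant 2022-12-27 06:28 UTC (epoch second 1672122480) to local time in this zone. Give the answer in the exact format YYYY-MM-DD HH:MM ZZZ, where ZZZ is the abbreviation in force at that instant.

Query: 2022-12-27 06:28 UTC
Rule 4/5 (VPV, +06:15): 2022-12-16 16:45 UTC ≤ query < 2023-03-28 01:40 UTC
6·60 + 28 + 375 = 763 min
763 = 0·1440 + 763; 763 = 12·60 + 43 → 12:43, same day
→ 2022-12-27 12:43 VPV

2022-12-27 12:43 VPV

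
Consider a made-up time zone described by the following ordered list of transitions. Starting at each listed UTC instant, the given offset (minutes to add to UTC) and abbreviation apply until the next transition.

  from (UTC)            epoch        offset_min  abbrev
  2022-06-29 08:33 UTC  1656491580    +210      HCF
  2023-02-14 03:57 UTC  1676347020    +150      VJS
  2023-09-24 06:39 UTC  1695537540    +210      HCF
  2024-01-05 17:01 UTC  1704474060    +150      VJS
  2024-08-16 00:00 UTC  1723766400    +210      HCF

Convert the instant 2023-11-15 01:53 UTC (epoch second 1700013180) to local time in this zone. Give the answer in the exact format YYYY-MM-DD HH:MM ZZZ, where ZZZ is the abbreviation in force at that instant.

2023-11-15 05:23 HCF

Query: 2023-11-15 01:53 UTC
Rule 3/5 (HCF, +03:30): 2023-09-24 06:39 UTC ≤ query < 2024-01-05 17:01 UTC
1·60 + 53 + 210 = 323 min
323 = 0·1440 + 323; 323 = 5·60 + 23 → 05:23, same day
→ 2023-11-15 05:23 HCF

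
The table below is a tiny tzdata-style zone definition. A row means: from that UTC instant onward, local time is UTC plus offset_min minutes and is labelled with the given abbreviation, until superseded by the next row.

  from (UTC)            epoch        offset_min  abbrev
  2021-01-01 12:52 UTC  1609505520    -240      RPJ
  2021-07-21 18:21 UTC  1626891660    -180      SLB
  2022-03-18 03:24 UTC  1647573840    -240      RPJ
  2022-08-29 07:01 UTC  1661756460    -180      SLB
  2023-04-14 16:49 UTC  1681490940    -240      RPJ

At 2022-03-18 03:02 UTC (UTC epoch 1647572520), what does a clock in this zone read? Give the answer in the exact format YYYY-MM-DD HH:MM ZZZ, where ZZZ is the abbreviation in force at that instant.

2022-03-18 00:02 SLB

Query: 2022-03-18 03:02 UTC
Rule 2/5 (SLB, -03:00): 2021-07-21 18:21 UTC ≤ query < 2022-03-18 03:24 UTC
3·60 + 2 - 180 = 2 min
2 = 0·1440 + 2; 2 = 0·60 + 2 → 00:02, same day
→ 2022-03-18 00:02 SLB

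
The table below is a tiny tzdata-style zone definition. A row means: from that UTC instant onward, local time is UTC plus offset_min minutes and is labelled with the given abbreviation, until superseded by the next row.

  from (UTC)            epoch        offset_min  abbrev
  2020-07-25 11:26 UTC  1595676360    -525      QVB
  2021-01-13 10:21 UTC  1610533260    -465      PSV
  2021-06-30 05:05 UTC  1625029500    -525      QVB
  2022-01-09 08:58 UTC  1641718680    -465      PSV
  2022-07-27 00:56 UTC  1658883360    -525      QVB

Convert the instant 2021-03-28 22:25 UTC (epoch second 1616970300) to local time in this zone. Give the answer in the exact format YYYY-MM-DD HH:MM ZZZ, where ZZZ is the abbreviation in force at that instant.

2021-03-28 14:40 PSV

Query: 2021-03-28 22:25 UTC
Rule 2/5 (PSV, -07:45): 2021-01-13 10:21 UTC ≤ query < 2021-06-30 05:05 UTC
22·60 + 25 - 465 = 880 min
880 = 0·1440 + 880; 880 = 14·60 + 40 → 14:40, same day
→ 2021-03-28 14:40 PSV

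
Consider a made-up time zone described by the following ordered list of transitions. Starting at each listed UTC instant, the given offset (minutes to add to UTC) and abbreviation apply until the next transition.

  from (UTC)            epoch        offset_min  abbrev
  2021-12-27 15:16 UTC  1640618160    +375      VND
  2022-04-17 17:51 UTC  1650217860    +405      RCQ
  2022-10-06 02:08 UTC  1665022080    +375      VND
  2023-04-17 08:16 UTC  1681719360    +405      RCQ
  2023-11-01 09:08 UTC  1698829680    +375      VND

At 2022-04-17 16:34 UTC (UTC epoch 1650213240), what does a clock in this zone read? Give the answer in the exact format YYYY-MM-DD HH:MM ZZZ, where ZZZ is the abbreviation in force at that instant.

Query: 2022-04-17 16:34 UTC
Rule 1/5 (VND, +06:15): 2021-12-27 15:16 UTC ≤ query < 2022-04-17 17:51 UTC
16·60 + 34 + 375 = 1369 min
1369 = 0·1440 + 1369; 1369 = 22·60 + 49 → 22:49, same day
→ 2022-04-17 22:49 VND

2022-04-17 22:49 VND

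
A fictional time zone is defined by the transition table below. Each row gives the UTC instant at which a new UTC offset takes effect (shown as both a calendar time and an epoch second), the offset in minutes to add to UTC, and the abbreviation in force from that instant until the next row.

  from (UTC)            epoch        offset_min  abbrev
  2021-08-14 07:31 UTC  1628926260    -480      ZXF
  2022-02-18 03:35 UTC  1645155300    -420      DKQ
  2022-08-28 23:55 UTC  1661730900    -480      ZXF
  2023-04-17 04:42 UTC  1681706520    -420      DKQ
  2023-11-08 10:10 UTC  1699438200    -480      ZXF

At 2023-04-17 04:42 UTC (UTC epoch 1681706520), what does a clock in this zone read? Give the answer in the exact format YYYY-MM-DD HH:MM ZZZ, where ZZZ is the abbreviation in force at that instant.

2023-04-16 21:42 DKQ

Query: 2023-04-17 04:42 UTC
Rule 4/5 (DKQ, -07:00): 2023-04-17 04:42 UTC ≤ query < 2023-11-08 10:10 UTC
4·60 + 42 - 420 = -138 min
-138 = -1·1440 + 1302; 1302 = 21·60 + 42 → 21:42, 2023-04-17 - 1 day = 2023-04-16
→ 2023-04-16 21:42 DKQ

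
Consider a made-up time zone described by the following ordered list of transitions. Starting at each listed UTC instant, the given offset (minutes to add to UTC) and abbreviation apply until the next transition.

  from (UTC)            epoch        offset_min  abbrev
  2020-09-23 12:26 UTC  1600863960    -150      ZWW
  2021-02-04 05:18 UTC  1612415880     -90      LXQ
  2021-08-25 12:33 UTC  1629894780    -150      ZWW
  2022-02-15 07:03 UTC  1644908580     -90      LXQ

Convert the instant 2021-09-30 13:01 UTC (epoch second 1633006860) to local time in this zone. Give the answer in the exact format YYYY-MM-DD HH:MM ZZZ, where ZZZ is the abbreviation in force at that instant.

Query: 2021-09-30 13:01 UTC
Rule 3/4 (ZWW, -02:30): 2021-08-25 12:33 UTC ≤ query < 2022-02-15 07:03 UTC
13·60 + 1 - 150 = 631 min
631 = 0·1440 + 631; 631 = 10·60 + 31 → 10:31, same day
→ 2021-09-30 10:31 ZWW

2021-09-30 10:31 ZWW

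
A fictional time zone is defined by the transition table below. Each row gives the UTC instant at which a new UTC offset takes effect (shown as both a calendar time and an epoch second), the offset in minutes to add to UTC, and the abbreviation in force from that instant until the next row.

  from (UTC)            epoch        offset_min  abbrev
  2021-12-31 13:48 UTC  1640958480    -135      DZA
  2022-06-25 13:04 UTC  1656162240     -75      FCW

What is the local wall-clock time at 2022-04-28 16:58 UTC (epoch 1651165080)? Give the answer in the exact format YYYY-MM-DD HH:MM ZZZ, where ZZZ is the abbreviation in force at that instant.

2022-04-28 14:43 DZA

Query: 2022-04-28 16:58 UTC
Rule 1/2 (DZA, -02:15): 2021-12-31 13:48 UTC ≤ query < 2022-06-25 13:04 UTC
16·60 + 58 - 135 = 883 min
883 = 0·1440 + 883; 883 = 14·60 + 43 → 14:43, same day
→ 2022-04-28 14:43 DZA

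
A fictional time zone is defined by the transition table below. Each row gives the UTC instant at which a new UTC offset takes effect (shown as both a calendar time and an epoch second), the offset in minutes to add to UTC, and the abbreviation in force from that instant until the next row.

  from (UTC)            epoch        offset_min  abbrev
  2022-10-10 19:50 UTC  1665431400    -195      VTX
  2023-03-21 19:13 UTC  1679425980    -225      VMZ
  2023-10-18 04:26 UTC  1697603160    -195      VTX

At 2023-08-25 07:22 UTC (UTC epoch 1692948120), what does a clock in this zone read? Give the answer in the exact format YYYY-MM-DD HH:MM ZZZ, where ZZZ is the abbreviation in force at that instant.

Query: 2023-08-25 07:22 UTC
Rule 2/3 (VMZ, -03:45): 2023-03-21 19:13 UTC ≤ query < 2023-10-18 04:26 UTC
7·60 + 22 - 225 = 217 min
217 = 0·1440 + 217; 217 = 3·60 + 37 → 03:37, same day
→ 2023-08-25 03:37 VMZ

2023-08-25 03:37 VMZ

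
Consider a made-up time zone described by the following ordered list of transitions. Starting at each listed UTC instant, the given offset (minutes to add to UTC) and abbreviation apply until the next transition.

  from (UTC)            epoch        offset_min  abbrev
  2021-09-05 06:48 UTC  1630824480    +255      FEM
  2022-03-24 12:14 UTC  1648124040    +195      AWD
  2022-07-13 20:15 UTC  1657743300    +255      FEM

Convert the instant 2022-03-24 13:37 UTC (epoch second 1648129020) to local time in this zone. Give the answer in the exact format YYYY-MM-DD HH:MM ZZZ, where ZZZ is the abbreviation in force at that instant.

2022-03-24 16:52 AWD

Query: 2022-03-24 13:37 UTC
Rule 2/3 (AWD, +03:15): 2022-03-24 12:14 UTC ≤ query < 2022-07-13 20:15 UTC
13·60 + 37 + 195 = 1012 min
1012 = 0·1440 + 1012; 1012 = 16·60 + 52 → 16:52, same day
→ 2022-03-24 16:52 AWD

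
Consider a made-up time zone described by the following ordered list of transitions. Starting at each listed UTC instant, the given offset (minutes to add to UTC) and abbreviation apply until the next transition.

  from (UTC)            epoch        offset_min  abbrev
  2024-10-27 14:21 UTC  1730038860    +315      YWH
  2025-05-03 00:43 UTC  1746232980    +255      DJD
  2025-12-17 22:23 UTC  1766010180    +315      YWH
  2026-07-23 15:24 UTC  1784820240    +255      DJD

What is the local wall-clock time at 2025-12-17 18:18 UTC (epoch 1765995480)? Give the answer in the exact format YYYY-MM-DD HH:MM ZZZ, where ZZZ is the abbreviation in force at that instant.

Query: 2025-12-17 18:18 UTC
Rule 2/4 (DJD, +04:15): 2025-05-03 00:43 UTC ≤ query < 2025-12-17 22:23 UTC
18·60 + 18 + 255 = 1353 min
1353 = 0·1440 + 1353; 1353 = 22·60 + 33 → 22:33, same day
→ 2025-12-17 22:33 DJD

2025-12-17 22:33 DJD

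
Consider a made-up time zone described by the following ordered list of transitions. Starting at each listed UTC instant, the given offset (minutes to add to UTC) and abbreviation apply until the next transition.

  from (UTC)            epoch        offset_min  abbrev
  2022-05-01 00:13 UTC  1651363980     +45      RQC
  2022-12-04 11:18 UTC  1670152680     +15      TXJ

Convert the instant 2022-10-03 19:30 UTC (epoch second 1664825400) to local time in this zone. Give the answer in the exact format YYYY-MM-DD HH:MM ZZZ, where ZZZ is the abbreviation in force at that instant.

Query: 2022-10-03 19:30 UTC
Rule 1/2 (RQC, +00:45): 2022-05-01 00:13 UTC ≤ query < 2022-12-04 11:18 UTC
19·60 + 30 + 45 = 1215 min
1215 = 0·1440 + 1215; 1215 = 20·60 + 15 → 20:15, same day
→ 2022-10-03 20:15 RQC

2022-10-03 20:15 RQC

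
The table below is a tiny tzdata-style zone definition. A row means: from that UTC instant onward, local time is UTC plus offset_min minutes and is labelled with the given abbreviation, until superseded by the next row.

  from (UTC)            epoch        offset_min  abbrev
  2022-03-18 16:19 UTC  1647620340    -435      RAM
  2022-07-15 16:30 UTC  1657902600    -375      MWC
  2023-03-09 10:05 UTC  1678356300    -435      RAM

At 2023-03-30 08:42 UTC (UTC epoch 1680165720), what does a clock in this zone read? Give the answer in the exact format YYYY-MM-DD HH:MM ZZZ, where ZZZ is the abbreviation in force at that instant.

2023-03-30 01:27 RAM

Query: 2023-03-30 08:42 UTC
Rule 3/3 (RAM, -07:15): 2023-03-09 10:05 UTC ≤ query < +∞
8·60 + 42 - 435 = 87 min
87 = 0·1440 + 87; 87 = 1·60 + 27 → 01:27, same day
→ 2023-03-30 01:27 RAM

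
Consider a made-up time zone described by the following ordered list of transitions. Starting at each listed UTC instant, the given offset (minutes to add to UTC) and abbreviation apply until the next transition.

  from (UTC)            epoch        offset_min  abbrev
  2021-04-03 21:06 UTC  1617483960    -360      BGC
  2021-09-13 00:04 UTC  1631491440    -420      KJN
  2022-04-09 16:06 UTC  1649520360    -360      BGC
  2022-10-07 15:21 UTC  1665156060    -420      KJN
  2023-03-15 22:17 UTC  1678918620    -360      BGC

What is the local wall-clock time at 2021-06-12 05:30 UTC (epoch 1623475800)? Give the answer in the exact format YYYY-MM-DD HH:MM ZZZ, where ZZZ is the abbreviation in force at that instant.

Query: 2021-06-12 05:30 UTC
Rule 1/5 (BGC, -06:00): 2021-04-03 21:06 UTC ≤ query < 2021-09-13 00:04 UTC
5·60 + 30 - 360 = -30 min
-30 = -1·1440 + 1410; 1410 = 23·60 + 30 → 23:30, 2021-06-12 - 1 day = 2021-06-11
→ 2021-06-11 23:30 BGC

2021-06-11 23:30 BGC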